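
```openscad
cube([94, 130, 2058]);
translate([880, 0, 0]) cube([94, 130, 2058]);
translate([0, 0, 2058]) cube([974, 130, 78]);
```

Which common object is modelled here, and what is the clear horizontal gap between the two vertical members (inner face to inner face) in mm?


A door frame. The clear opening width is 786 mm.

Two 2058 mm tall posts with a header on top — a door frame. The left jamb is 94 mm wide at x = 0; the right jamb starts at x = 880. The clear opening is 880 − 94 = 786 mm.


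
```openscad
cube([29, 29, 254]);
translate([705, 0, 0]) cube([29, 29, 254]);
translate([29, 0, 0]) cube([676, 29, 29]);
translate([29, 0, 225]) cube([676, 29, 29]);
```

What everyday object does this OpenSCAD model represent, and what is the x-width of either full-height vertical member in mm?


A picture frame. The border width is 29 mm.

Four thin pieces enclosing a rectangular opening — a picture frame. The two full-height stiles are 254 mm tall; the top rail sits at z = 225 and is 29 mm tall, so the border above the opening is 254 − 225 = 29 mm, matching the stile x-width.


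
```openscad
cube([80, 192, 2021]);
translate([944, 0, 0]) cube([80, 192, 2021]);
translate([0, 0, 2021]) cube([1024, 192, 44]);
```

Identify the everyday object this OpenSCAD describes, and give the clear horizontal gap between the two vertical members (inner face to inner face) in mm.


A door frame. The clear opening width is 864 mm.

Two 2021 mm tall posts with a header on top — a door frame. The left jamb is 80 mm wide at x = 0; the right jamb starts at x = 944. The clear opening is 944 − 80 = 864 mm.


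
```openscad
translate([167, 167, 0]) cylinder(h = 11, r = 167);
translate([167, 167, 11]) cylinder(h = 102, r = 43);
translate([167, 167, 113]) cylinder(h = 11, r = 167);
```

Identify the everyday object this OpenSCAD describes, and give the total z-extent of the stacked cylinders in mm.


A spool. The overall height is 124 mm.

Three coaxial cylinders, large–small–large — a spool. Two 11 mm flanges and a 102 mm core give 11 + 102 + 11 = 124 mm.


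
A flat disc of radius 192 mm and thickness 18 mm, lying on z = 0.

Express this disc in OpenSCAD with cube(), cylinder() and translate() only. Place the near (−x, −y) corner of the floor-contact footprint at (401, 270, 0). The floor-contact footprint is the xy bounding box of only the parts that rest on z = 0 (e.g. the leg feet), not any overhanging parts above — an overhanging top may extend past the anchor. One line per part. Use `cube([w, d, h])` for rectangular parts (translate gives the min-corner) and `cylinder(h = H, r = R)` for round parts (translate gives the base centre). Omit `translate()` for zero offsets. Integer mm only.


translate([593, 462, 0]) cylinder(h = 18, r = 192);


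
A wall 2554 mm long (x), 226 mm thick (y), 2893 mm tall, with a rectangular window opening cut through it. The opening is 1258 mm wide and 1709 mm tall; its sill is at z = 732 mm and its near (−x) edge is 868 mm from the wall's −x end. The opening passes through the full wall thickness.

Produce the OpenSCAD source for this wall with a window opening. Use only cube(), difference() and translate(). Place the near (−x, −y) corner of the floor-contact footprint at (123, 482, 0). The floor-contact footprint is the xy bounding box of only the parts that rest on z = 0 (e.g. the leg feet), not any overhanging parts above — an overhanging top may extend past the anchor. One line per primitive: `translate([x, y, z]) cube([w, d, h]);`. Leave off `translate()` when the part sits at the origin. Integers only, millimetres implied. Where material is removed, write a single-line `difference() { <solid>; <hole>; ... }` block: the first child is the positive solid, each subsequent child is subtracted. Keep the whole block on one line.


difference() { translate([123, 482, 0]) cube([2554, 226, 2893]); translate([991, 482, 732]) cube([1258, 226, 1709]); }


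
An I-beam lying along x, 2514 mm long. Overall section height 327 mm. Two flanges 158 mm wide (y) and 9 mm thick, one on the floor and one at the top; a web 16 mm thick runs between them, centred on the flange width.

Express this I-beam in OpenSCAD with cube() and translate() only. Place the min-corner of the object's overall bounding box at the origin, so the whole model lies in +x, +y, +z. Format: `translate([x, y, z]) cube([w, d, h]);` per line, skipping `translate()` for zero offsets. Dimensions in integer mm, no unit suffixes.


cube([2514, 158, 9]);
translate([0, 71, 9]) cube([2514, 16, 309]);
translate([0, 0, 318]) cube([2514, 158, 9]);


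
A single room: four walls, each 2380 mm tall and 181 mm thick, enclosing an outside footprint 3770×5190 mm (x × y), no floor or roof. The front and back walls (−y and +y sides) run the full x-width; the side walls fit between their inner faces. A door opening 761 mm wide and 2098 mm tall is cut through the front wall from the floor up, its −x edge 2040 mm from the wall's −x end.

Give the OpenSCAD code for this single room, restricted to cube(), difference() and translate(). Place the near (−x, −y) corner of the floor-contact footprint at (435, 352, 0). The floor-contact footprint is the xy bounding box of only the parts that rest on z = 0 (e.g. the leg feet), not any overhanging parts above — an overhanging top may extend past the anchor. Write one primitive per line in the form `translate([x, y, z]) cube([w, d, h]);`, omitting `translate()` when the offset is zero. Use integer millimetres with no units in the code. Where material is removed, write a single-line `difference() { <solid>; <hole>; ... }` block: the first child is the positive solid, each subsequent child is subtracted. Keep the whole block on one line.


difference() { translate([435, 352, 0]) cube([3770, 181, 2380]); translate([2475, 352, 0]) cube([761, 181, 2098]); }
translate([435, 5361, 0]) cube([3770, 181, 2380]);
translate([435, 533, 0]) cube([181, 4828, 2380]);
translate([4024, 533, 0]) cube([181, 4828, 2380]);


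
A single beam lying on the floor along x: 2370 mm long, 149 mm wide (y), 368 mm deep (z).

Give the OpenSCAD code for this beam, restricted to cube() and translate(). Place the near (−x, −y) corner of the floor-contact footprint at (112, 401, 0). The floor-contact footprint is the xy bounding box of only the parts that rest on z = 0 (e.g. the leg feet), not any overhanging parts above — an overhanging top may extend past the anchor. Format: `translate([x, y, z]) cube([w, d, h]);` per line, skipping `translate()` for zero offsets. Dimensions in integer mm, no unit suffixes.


translate([112, 401, 0]) cube([2370, 149, 368]);


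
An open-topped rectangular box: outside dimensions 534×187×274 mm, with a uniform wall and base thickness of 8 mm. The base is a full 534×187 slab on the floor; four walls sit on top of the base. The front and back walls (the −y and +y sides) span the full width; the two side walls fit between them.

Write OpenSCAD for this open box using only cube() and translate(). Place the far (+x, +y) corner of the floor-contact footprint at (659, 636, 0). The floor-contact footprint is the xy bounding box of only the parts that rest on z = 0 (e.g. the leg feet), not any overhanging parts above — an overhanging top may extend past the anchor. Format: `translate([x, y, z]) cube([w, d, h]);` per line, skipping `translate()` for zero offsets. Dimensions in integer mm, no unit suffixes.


translate([125, 449, 0]) cube([534, 187, 8]);
translate([125, 449, 8]) cube([534, 8, 266]);
translate([125, 628, 8]) cube([534, 8, 266]);
translate([125, 457, 8]) cube([8, 171, 266]);
translate([651, 457, 8]) cube([8, 171, 266]);


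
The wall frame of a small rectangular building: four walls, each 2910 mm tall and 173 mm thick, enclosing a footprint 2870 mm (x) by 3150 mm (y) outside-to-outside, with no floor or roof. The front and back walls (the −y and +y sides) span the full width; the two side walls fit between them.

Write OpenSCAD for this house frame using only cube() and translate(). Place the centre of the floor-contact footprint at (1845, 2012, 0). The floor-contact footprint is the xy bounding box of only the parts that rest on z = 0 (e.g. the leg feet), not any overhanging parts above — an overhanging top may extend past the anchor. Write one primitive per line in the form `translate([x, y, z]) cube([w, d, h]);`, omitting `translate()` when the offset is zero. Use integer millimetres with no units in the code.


translate([410, 437, 0]) cube([2870, 173, 2910]);
translate([410, 3414, 0]) cube([2870, 173, 2910]);
translate([410, 610, 0]) cube([173, 2804, 2910]);
translate([3107, 610, 0]) cube([173, 2804, 2910]);


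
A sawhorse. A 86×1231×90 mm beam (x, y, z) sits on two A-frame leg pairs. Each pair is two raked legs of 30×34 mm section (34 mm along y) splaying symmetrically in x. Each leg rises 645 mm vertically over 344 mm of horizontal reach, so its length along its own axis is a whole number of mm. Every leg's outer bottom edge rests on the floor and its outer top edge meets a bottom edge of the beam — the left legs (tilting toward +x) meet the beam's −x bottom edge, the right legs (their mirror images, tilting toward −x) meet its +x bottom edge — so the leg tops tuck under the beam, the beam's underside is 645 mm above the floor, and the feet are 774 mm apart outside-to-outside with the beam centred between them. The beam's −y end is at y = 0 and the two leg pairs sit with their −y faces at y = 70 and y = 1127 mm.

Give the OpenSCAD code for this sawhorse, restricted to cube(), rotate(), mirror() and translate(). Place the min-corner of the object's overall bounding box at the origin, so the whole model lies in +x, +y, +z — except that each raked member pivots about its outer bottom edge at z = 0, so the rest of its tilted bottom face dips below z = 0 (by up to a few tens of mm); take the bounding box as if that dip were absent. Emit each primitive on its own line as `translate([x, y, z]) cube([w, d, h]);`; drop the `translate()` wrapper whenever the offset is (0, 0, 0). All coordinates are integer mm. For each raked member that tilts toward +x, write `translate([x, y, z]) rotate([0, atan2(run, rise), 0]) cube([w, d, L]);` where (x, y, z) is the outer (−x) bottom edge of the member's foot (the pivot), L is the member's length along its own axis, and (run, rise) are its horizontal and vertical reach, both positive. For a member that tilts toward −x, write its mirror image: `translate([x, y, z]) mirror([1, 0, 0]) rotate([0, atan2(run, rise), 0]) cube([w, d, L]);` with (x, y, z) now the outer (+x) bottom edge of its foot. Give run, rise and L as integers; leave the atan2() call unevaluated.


// leg length = √(344² + 645²) = 731
// right-leg outer foot x = 2·344 + 86 = 774
// beam min-corner = (344, 0, 645)
translate([344, 0, 645]) cube([86, 1231, 90]);
translate([0, 70, 0]) rotate([0, atan2(344, 645), 0]) cube([30, 34, 731]);
translate([774, 70, 0]) mirror([1, 0, 0]) rotate([0, atan2(344, 645), 0]) cube([30, 34, 731]);
translate([0, 1127, 0]) rotate([0, atan2(344, 645), 0]) cube([30, 34, 731]);
translate([774, 1127, 0]) mirror([1, 0, 0]) rotate([0, atan2(344, 645), 0]) cube([30, 34, 731]);


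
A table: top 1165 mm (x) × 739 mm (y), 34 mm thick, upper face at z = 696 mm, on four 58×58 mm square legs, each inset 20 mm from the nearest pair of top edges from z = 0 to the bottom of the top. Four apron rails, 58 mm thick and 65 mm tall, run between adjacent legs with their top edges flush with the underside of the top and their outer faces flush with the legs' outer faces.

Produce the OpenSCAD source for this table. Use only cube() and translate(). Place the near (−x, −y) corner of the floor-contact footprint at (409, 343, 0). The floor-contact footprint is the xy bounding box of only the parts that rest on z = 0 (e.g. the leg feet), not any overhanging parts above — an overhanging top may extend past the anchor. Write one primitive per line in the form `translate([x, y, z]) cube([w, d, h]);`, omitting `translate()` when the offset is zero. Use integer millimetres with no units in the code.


translate([389, 323, 662]) cube([1165, 739, 34]);
translate([409, 343, 0]) cube([58, 58, 662]);
translate([1476, 343, 0]) cube([58, 58, 662]);
translate([409, 984, 0]) cube([58, 58, 662]);
translate([1476, 984, 0]) cube([58, 58, 662]);
translate([467, 343, 597]) cube([1009, 58, 65]);
translate([467, 984, 597]) cube([1009, 58, 65]);
translate([409, 401, 597]) cube([58, 583, 65]);
translate([1476, 401, 597]) cube([58, 583, 65]);


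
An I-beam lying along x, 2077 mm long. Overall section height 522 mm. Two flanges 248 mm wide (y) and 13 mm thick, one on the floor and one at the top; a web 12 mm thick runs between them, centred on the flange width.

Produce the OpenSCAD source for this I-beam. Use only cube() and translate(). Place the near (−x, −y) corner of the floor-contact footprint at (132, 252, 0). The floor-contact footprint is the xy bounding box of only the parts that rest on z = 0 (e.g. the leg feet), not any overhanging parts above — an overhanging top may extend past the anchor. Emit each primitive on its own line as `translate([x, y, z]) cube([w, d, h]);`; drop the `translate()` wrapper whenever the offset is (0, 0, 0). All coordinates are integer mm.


translate([132, 252, 0]) cube([2077, 248, 13]);
translate([132, 370, 13]) cube([2077, 12, 496]);
translate([132, 252, 509]) cube([2077, 248, 13]);


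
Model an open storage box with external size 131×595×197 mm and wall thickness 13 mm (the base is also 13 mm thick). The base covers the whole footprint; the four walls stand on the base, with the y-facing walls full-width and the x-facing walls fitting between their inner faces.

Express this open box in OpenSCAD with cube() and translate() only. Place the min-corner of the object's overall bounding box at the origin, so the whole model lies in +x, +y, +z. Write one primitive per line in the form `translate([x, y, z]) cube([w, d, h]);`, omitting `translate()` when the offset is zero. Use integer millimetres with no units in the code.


cube([131, 595, 13]);
translate([0, 0, 13]) cube([131, 13, 184]);
translate([0, 582, 13]) cube([131, 13, 184]);
translate([0, 13, 13]) cube([13, 569, 184]);
translate([118, 13, 13]) cube([13, 569, 184]);


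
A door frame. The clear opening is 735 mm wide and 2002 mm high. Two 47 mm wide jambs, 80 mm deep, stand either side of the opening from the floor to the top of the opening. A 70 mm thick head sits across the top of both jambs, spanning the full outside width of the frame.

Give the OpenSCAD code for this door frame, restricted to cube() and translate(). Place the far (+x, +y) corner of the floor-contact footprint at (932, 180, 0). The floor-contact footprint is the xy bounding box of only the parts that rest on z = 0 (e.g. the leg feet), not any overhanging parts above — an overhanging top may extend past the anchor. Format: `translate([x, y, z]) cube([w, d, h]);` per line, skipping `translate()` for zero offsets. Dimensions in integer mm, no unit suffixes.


translate([103, 100, 0]) cube([47, 80, 2002]);
translate([885, 100, 0]) cube([47, 80, 2002]);
translate([103, 100, 2002]) cube([829, 80, 70]);


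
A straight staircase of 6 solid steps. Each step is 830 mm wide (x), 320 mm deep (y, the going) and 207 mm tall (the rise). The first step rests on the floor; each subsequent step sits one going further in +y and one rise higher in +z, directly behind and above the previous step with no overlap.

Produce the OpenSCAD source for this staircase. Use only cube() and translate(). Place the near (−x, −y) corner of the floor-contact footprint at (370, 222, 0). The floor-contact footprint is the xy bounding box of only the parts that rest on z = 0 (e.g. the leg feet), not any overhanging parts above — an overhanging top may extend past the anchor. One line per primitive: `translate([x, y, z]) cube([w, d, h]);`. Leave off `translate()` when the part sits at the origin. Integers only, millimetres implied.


translate([370, 222, 0]) cube([830, 320, 207]);
translate([370, 542, 207]) cube([830, 320, 207]);
translate([370, 862, 414]) cube([830, 320, 207]);
translate([370, 1182, 621]) cube([830, 320, 207]);
translate([370, 1502, 828]) cube([830, 320, 207]);
translate([370, 1822, 1035]) cube([830, 320, 207]);


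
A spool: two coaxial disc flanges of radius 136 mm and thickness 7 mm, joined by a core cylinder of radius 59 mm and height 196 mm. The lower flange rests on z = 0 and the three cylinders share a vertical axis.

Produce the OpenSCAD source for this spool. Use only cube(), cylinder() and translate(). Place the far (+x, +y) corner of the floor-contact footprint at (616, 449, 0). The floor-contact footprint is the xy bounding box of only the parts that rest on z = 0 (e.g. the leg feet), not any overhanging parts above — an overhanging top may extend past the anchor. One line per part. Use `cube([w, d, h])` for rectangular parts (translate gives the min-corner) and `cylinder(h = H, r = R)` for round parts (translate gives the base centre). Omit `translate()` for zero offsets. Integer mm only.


translate([480, 313, 0]) cylinder(h = 7, r = 136);
translate([480, 313, 7]) cylinder(h = 196, r = 59);
translate([480, 313, 203]) cylinder(h = 7, r = 136);


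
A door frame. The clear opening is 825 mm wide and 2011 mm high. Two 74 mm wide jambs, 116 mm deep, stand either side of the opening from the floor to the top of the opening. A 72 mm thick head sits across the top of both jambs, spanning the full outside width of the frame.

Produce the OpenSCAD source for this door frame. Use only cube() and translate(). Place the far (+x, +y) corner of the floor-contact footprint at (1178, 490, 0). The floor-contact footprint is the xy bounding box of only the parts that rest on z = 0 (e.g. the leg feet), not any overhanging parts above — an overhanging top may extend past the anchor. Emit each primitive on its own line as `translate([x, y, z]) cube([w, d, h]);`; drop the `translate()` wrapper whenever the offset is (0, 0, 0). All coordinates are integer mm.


translate([205, 374, 0]) cube([74, 116, 2011]);
translate([1104, 374, 0]) cube([74, 116, 2011]);
translate([205, 374, 2011]) cube([973, 116, 72]);


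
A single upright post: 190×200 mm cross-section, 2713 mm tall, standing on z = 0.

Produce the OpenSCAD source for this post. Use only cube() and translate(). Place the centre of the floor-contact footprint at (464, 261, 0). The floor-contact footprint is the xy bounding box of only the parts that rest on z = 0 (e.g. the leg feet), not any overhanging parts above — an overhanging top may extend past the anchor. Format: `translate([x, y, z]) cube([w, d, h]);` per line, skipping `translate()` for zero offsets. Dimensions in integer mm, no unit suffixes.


translate([369, 161, 0]) cube([190, 200, 2713]);


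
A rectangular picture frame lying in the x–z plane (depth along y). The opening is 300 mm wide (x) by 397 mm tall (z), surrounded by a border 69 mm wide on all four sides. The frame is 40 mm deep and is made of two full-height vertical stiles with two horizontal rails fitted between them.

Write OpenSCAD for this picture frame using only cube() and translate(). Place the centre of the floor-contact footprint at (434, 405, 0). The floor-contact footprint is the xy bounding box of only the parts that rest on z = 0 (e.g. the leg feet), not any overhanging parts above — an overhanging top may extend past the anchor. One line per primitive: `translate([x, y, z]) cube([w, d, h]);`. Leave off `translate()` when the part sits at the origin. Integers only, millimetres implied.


translate([215, 385, 0]) cube([69, 40, 535]);
translate([584, 385, 0]) cube([69, 40, 535]);
translate([284, 385, 0]) cube([300, 40, 69]);
translate([284, 385, 466]) cube([300, 40, 69]);


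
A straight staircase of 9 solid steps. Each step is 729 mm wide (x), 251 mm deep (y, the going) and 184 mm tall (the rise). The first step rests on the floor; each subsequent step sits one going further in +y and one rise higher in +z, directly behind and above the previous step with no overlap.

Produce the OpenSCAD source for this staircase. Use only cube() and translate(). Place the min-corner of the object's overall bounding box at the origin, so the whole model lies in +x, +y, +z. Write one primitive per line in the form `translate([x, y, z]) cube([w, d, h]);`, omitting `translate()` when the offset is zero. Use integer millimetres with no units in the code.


cube([729, 251, 184]);
translate([0, 251, 184]) cube([729, 251, 184]);
translate([0, 502, 368]) cube([729, 251, 184]);
translate([0, 753, 552]) cube([729, 251, 184]);
translate([0, 1004, 736]) cube([729, 251, 184]);
translate([0, 1255, 920]) cube([729, 251, 184]);
translate([0, 1506, 1104]) cube([729, 251, 184]);
translate([0, 1757, 1288]) cube([729, 251, 184]);
translate([0, 2008, 1472]) cube([729, 251, 184]);


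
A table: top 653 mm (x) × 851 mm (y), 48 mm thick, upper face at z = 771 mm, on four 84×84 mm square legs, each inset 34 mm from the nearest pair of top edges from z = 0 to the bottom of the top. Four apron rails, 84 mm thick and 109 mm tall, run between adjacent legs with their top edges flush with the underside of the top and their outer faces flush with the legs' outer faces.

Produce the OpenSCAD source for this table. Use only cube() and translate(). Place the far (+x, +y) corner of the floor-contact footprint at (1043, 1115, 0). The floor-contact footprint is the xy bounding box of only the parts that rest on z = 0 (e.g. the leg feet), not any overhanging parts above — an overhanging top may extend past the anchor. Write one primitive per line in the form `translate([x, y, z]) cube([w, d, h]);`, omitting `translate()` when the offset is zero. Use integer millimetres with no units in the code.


translate([424, 298, 723]) cube([653, 851, 48]);
translate([458, 332, 0]) cube([84, 84, 723]);
translate([959, 332, 0]) cube([84, 84, 723]);
translate([458, 1031, 0]) cube([84, 84, 723]);
translate([959, 1031, 0]) cube([84, 84, 723]);
translate([542, 332, 614]) cube([417, 84, 109]);
translate([542, 1031, 614]) cube([417, 84, 109]);
translate([458, 416, 614]) cube([84, 615, 109]);
translate([959, 416, 614]) cube([84, 615, 109]);


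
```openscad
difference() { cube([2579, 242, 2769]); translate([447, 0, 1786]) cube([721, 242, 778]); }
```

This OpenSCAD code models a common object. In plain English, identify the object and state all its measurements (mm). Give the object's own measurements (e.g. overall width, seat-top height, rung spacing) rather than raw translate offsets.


A wall 2579 mm long (x), 242 mm thick (y), 2769 mm tall, with a rectangular window opening cut through it. The opening is 721 mm wide and 778 mm tall; its sill is at z = 1786 mm and its near (−x) edge is 447 mm from the wall's −x end. The opening passes through the full wall thickness.


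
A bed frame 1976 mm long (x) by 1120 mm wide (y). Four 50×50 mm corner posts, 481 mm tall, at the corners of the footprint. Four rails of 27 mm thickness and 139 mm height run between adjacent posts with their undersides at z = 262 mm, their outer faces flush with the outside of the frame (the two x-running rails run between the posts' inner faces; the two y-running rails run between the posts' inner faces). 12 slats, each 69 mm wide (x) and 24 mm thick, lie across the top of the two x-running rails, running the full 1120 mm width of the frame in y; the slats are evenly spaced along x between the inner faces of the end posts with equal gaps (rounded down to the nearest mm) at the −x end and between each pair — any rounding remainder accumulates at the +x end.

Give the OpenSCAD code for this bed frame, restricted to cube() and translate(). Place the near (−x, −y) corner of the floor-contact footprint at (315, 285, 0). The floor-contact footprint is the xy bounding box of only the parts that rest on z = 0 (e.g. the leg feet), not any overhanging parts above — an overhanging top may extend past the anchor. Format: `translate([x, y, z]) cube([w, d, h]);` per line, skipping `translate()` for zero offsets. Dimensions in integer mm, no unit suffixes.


translate([315, 285, 0]) cube([50, 50, 481]);
translate([315, 1355, 0]) cube([50, 50, 481]);
translate([2241, 285, 0]) cube([50, 50, 481]);
translate([2241, 1355, 0]) cube([50, 50, 481]);
translate([365, 285, 262]) cube([1876, 27, 139]);
translate([365, 1378, 262]) cube([1876, 27, 139]);
translate([315, 335, 262]) cube([27, 1020, 139]);
translate([2264, 335, 262]) cube([27, 1020, 139]);
translate([445, 285, 401]) cube([69, 1120, 24]);
translate([594, 285, 401]) cube([69, 1120, 24]);
translate([743, 285, 401]) cube([69, 1120, 24]);
translate([892, 285, 401]) cube([69, 1120, 24]);
translate([1041, 285, 401]) cube([69, 1120, 24]);
translate([1190, 285, 401]) cube([69, 1120, 24]);
translate([1339, 285, 401]) cube([69, 1120, 24]);
translate([1488, 285, 401]) cube([69, 1120, 24]);
translate([1637, 285, 401]) cube([69, 1120, 24]);
translate([1786, 285, 401]) cube([69, 1120, 24]);
translate([1935, 285, 401]) cube([69, 1120, 24]);
translate([2084, 285, 401]) cube([69, 1120, 24]);


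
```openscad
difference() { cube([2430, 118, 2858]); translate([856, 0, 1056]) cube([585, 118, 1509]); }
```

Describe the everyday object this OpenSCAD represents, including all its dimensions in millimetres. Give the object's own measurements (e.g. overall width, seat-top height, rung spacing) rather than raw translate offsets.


A wall 2430 mm long (x), 118 mm thick (y), 2858 mm tall, with a rectangular window opening cut through it. The opening is 585 mm wide and 1509 mm tall; its sill is at z = 1056 mm and its near (−x) edge is 856 mm from the wall's −x end. The opening passes through the full wall thickness.


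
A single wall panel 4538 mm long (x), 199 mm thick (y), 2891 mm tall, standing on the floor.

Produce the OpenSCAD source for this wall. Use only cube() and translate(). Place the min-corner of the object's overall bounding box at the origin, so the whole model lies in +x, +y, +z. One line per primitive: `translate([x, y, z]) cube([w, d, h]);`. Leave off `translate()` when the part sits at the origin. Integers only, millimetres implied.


cube([4538, 199, 2891]);


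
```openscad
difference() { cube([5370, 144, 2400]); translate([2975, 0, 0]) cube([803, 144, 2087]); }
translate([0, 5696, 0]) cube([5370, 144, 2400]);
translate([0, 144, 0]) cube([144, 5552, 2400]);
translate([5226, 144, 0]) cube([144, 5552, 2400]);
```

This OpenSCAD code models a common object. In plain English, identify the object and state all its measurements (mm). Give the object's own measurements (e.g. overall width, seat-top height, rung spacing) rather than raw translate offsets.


A single room: four walls, each 2400 mm tall and 144 mm thick, enclosing an outside footprint 5370×5840 mm (x × y), no floor or roof. The front and back walls (−y and +y sides) run the full x-width; the side walls fit between their inner faces. A door opening 803 mm wide and 2087 mm tall is cut through the front wall from the floor up, its −x edge 2975 mm from the wall's −x end.


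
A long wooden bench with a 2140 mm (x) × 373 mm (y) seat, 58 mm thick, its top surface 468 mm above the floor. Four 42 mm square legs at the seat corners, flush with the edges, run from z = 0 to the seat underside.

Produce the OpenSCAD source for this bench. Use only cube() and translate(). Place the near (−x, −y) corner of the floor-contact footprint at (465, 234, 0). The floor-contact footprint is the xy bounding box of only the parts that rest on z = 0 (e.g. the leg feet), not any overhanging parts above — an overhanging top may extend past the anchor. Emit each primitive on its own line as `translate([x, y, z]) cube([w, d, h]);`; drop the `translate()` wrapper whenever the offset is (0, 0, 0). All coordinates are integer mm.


// leg_h = 468 − 58 = 410
translate([465, 234, 410]) cube([2140, 373, 58]);
translate([465, 234, 0]) cube([42, 42, 410]);
translate([465, 565, 0]) cube([42, 42, 410]);
translate([2563, 234, 0]) cube([42, 42, 410]);
translate([2563, 565, 0]) cube([42, 42, 410]);


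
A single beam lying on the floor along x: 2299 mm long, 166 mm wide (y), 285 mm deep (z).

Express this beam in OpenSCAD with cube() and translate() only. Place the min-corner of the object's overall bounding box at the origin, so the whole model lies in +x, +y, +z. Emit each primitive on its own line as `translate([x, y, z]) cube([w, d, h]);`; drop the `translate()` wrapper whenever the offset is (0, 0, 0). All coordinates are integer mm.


cube([2299, 166, 285]);


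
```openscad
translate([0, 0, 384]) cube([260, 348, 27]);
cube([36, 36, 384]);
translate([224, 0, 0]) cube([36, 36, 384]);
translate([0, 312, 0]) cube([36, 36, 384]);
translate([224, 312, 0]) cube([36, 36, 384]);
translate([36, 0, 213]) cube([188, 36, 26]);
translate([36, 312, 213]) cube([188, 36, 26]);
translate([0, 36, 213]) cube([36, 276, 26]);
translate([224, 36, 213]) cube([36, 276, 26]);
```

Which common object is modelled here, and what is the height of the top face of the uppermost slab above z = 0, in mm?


A stool. The seat height is 411 mm.

A 260×348×27 slab at z = 384 on four corner posts — a stool. The seat top is 384 + 27 = 411 mm.


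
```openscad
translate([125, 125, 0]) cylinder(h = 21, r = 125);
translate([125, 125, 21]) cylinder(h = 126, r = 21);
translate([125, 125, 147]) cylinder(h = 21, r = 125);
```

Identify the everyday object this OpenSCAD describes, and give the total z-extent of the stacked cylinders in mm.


A spool. The overall height is 168 mm.

Three coaxial cylinders, large–small–large — a spool. Two 21 mm flanges and a 126 mm core give 21 + 126 + 21 = 168 mm.


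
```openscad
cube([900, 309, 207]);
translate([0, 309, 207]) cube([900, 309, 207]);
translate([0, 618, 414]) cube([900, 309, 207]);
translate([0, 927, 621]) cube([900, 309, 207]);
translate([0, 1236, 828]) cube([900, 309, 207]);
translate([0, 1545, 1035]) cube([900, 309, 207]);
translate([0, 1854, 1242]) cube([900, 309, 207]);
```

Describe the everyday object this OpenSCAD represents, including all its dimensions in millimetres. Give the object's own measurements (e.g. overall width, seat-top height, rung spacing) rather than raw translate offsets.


A straight staircase of 7 solid steps. Each step is 900 mm wide (x), 309 mm deep (y, the going) and 207 mm tall (the rise). The first step rests on the floor; each subsequent step sits one going further in +y and one rise higher in +z, directly behind and above the previous step with no overlap.


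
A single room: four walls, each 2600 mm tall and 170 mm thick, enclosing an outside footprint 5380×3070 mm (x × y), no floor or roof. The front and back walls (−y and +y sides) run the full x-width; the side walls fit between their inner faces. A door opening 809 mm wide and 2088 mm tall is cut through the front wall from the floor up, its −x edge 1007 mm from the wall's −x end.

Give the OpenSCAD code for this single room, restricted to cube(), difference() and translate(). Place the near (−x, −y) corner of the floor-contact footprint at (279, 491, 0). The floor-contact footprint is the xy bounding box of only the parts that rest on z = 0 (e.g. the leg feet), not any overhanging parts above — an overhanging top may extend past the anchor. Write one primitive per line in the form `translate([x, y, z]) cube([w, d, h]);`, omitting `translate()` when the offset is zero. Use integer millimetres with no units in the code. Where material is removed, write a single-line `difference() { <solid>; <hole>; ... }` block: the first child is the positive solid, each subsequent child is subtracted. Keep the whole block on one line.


difference() { translate([279, 491, 0]) cube([5380, 170, 2600]); translate([1286, 491, 0]) cube([809, 170, 2088]); }
translate([279, 3391, 0]) cube([5380, 170, 2600]);
translate([279, 661, 0]) cube([170, 2730, 2600]);
translate([5489, 661, 0]) cube([170, 2730, 2600]);


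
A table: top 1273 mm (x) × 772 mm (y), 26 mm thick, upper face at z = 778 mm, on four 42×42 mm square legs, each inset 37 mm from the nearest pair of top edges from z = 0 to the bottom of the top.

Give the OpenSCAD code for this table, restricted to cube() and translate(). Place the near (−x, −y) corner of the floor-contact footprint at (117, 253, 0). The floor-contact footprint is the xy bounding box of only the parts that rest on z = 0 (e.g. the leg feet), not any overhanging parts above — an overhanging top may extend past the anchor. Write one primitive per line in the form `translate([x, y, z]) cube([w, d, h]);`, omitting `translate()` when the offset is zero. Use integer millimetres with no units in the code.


// leg_h = 778 - 26 = 752
translate([80, 216, 752]) cube([1273, 772, 26]);
translate([117, 253, 0]) cube([42, 42, 752]);
translate([1274, 253, 0]) cube([42, 42, 752]);
translate([117, 909, 0]) cube([42, 42, 752]);
translate([1274, 909, 0]) cube([42, 42, 752]);


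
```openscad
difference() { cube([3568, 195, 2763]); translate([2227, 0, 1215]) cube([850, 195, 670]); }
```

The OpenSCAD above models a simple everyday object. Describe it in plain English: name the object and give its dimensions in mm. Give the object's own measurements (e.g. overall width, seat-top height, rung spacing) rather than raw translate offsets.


A wall 3568 mm long (x), 195 mm thick (y), 2763 mm tall, with a rectangular window opening cut through it. The opening is 850 mm wide and 670 mm tall; its sill is at z = 1215 mm and its near (−x) edge is 2227 mm from the wall's −x end. The opening passes through the full wall thickness.


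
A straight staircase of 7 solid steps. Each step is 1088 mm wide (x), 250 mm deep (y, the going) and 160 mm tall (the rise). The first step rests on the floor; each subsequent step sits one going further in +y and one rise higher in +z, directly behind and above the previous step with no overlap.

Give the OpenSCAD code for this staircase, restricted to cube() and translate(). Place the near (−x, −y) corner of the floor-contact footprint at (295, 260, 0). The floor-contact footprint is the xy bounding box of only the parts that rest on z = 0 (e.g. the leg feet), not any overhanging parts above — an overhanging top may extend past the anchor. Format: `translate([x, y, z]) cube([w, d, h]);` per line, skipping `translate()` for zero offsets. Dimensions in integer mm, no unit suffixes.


translate([295, 260, 0]) cube([1088, 250, 160]);
translate([295, 510, 160]) cube([1088, 250, 160]);
translate([295, 760, 320]) cube([1088, 250, 160]);
translate([295, 1010, 480]) cube([1088, 250, 160]);
translate([295, 1260, 640]) cube([1088, 250, 160]);
translate([295, 1510, 800]) cube([1088, 250, 160]);
translate([295, 1760, 960]) cube([1088, 250, 160]);


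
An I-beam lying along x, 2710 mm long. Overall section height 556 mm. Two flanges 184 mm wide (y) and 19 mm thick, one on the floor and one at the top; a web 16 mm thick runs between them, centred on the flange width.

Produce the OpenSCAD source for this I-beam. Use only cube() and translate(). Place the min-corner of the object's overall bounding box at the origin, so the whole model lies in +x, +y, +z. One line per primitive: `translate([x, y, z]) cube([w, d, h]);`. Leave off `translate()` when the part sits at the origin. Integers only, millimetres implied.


cube([2710, 184, 19]);
translate([0, 84, 19]) cube([2710, 16, 518]);
translate([0, 0, 537]) cube([2710, 184, 19]);


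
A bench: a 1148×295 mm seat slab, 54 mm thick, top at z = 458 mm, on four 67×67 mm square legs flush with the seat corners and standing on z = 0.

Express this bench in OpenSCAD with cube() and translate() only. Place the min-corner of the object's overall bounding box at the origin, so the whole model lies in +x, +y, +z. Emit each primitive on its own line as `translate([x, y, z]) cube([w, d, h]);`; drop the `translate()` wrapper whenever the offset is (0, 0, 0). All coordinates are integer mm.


translate([0, 0, 404]) cube([1148, 295, 54]);
cube([67, 67, 404]);
translate([0, 228, 0]) cube([67, 67, 404]);
translate([1081, 0, 0]) cube([67, 67, 404]);
translate([1081, 228, 0]) cube([67, 67, 404]);


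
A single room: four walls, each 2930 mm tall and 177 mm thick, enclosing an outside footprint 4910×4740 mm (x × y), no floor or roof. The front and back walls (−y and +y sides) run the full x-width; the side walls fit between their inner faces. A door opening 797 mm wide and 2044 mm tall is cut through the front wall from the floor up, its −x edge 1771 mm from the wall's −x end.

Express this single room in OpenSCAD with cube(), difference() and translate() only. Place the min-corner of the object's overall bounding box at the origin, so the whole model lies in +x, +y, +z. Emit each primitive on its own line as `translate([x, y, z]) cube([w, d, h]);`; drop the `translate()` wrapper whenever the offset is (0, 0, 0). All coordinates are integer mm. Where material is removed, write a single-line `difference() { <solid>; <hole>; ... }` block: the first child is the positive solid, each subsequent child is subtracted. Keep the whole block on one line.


difference() { cube([4910, 177, 2930]); translate([1771, 0, 0]) cube([797, 177, 2044]); }
translate([0, 4563, 0]) cube([4910, 177, 2930]);
translate([0, 177, 0]) cube([177, 4386, 2930]);
translate([4733, 177, 0]) cube([177, 4386, 2930]);


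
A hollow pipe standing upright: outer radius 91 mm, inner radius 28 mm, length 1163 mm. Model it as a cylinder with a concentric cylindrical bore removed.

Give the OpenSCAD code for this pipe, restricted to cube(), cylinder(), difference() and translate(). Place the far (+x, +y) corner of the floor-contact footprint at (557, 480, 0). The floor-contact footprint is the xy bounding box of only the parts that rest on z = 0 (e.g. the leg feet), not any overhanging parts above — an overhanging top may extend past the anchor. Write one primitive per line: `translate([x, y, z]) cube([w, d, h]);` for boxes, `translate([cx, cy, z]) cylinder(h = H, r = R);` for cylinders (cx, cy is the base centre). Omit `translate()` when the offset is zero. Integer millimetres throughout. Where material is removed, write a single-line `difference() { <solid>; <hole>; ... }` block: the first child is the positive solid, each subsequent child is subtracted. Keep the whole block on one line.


difference() { translate([466, 389, 0]) cylinder(h = 1163, r = 91); translate([466, 389, 0]) cylinder(h = 1163, r = 28); }


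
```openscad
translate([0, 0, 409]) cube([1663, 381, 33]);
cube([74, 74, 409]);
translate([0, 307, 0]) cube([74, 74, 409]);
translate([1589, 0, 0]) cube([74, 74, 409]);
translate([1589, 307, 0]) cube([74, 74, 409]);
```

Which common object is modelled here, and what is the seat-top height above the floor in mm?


A bench. The seat-top height is 442 mm.

A long slab on four corner posts — a bench. The slab sits at z = 409 with thickness 33, so the top is 409 + 33 = 442 mm.


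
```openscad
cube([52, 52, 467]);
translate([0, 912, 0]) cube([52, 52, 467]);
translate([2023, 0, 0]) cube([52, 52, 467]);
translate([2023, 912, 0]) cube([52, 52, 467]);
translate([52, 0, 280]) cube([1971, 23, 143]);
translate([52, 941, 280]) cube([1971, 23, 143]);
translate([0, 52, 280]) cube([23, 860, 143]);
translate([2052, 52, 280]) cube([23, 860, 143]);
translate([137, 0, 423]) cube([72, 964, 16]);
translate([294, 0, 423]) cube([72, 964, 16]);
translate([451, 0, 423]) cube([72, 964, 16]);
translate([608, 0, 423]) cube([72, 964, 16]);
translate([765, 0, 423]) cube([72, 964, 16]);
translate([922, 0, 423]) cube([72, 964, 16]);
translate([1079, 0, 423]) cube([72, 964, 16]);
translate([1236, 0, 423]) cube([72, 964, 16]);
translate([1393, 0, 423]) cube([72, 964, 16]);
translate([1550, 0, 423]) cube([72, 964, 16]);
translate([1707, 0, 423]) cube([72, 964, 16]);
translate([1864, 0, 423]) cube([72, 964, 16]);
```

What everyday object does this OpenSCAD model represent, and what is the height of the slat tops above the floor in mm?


A bed frame. The slat-top height is 439 mm.

Four posts, four rails, and a row of slats — a bed frame. Slats sit on the rails at z = 280 + 143 = 423; with slat thickness 16, the top is 439 mm.
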